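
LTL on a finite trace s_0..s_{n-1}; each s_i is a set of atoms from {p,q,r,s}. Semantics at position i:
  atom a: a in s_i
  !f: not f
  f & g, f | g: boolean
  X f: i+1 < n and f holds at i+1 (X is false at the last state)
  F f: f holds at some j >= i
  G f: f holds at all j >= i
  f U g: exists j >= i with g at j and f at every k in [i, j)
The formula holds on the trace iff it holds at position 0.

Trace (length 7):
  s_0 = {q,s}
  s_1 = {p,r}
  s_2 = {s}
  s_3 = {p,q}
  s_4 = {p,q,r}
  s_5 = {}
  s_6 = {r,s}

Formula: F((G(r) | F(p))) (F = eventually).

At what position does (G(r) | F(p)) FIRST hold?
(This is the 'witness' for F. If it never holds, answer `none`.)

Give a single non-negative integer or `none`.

Answer: 0

Derivation:
s_0={q,s}: (G(r) | F(p))=True G(r)=False r=False F(p)=True p=False
s_1={p,r}: (G(r) | F(p))=True G(r)=False r=True F(p)=True p=True
s_2={s}: (G(r) | F(p))=True G(r)=False r=False F(p)=True p=False
s_3={p,q}: (G(r) | F(p))=True G(r)=False r=False F(p)=True p=True
s_4={p,q,r}: (G(r) | F(p))=True G(r)=False r=True F(p)=True p=True
s_5={}: (G(r) | F(p))=False G(r)=False r=False F(p)=False p=False
s_6={r,s}: (G(r) | F(p))=True G(r)=True r=True F(p)=False p=False
F((G(r) | F(p))) holds; first witness at position 0.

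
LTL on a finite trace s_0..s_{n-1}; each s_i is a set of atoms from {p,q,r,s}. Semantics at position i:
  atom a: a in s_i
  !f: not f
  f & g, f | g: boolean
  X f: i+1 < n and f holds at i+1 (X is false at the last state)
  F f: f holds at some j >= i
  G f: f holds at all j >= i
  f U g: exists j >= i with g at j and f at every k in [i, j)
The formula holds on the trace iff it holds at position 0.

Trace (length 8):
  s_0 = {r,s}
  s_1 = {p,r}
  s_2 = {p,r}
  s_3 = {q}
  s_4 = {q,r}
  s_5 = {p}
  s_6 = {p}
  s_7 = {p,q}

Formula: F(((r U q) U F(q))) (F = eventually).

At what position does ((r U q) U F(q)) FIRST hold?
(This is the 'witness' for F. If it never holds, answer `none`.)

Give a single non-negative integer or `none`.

s_0={r,s}: ((r U q) U F(q))=True (r U q)=True r=True q=False F(q)=True
s_1={p,r}: ((r U q) U F(q))=True (r U q)=True r=True q=False F(q)=True
s_2={p,r}: ((r U q) U F(q))=True (r U q)=True r=True q=False F(q)=True
s_3={q}: ((r U q) U F(q))=True (r U q)=True r=False q=True F(q)=True
s_4={q,r}: ((r U q) U F(q))=True (r U q)=True r=True q=True F(q)=True
s_5={p}: ((r U q) U F(q))=True (r U q)=False r=False q=False F(q)=True
s_6={p}: ((r U q) U F(q))=True (r U q)=False r=False q=False F(q)=True
s_7={p,q}: ((r U q) U F(q))=True (r U q)=True r=False q=True F(q)=True
F(((r U q) U F(q))) holds; first witness at position 0.

Answer: 0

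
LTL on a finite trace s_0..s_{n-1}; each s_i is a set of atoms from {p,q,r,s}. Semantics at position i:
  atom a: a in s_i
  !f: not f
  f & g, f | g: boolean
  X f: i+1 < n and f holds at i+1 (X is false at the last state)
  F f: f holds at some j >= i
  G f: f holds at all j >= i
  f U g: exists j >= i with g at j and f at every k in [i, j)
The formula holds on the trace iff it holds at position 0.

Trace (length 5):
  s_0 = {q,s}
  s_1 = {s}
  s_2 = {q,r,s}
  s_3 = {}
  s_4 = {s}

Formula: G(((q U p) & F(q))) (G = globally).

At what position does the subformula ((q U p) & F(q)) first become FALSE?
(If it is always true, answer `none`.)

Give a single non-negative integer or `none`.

Answer: 0

Derivation:
s_0={q,s}: ((q U p) & F(q))=False (q U p)=False q=True p=False F(q)=True
s_1={s}: ((q U p) & F(q))=False (q U p)=False q=False p=False F(q)=True
s_2={q,r,s}: ((q U p) & F(q))=False (q U p)=False q=True p=False F(q)=True
s_3={}: ((q U p) & F(q))=False (q U p)=False q=False p=False F(q)=False
s_4={s}: ((q U p) & F(q))=False (q U p)=False q=False p=False F(q)=False
G(((q U p) & F(q))) holds globally = False
First violation at position 0.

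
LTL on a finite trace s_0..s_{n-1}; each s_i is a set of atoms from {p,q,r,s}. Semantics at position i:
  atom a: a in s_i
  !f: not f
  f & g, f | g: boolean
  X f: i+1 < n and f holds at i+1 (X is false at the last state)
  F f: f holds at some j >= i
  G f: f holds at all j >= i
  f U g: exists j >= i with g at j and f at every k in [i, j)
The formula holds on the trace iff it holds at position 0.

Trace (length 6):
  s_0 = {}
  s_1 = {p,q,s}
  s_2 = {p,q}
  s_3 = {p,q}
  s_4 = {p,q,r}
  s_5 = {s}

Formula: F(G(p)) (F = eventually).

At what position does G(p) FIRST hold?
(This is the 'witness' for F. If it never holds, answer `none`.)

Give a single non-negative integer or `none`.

Answer: none

Derivation:
s_0={}: G(p)=False p=False
s_1={p,q,s}: G(p)=False p=True
s_2={p,q}: G(p)=False p=True
s_3={p,q}: G(p)=False p=True
s_4={p,q,r}: G(p)=False p=True
s_5={s}: G(p)=False p=False
F(G(p)) does not hold (no witness exists).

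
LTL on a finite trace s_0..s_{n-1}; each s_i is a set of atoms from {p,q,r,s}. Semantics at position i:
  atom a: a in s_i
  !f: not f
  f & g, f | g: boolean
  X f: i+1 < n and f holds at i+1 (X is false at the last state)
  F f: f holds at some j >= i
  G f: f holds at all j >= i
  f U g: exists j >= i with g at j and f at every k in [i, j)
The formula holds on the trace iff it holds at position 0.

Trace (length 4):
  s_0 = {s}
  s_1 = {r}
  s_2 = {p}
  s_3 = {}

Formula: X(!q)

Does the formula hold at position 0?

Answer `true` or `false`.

Answer: true

Derivation:
s_0={s}: X(!q)=True !q=True q=False
s_1={r}: X(!q)=True !q=True q=False
s_2={p}: X(!q)=True !q=True q=False
s_3={}: X(!q)=False !q=True q=False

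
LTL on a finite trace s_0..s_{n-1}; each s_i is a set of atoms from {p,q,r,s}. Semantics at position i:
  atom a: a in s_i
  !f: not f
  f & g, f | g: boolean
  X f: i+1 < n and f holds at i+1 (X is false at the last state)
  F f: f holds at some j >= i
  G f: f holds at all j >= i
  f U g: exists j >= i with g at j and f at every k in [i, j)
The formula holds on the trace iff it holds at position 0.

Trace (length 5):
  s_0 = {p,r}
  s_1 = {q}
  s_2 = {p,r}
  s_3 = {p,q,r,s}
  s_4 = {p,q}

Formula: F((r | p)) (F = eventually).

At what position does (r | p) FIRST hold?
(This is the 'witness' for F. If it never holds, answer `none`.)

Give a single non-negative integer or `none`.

s_0={p,r}: (r | p)=True r=True p=True
s_1={q}: (r | p)=False r=False p=False
s_2={p,r}: (r | p)=True r=True p=True
s_3={p,q,r,s}: (r | p)=True r=True p=True
s_4={p,q}: (r | p)=True r=False p=True
F((r | p)) holds; first witness at position 0.

Answer: 0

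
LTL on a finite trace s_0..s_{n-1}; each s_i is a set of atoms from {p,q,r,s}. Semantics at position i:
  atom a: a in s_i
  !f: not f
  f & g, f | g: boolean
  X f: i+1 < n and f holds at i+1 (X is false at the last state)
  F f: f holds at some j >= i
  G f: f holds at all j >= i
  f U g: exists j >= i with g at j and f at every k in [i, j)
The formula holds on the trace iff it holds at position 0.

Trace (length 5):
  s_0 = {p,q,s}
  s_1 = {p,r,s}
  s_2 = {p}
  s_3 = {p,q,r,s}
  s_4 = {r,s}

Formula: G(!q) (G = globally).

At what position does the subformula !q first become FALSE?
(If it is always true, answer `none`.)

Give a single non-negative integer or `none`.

s_0={p,q,s}: !q=False q=True
s_1={p,r,s}: !q=True q=False
s_2={p}: !q=True q=False
s_3={p,q,r,s}: !q=False q=True
s_4={r,s}: !q=True q=False
G(!q) holds globally = False
First violation at position 0.

Answer: 0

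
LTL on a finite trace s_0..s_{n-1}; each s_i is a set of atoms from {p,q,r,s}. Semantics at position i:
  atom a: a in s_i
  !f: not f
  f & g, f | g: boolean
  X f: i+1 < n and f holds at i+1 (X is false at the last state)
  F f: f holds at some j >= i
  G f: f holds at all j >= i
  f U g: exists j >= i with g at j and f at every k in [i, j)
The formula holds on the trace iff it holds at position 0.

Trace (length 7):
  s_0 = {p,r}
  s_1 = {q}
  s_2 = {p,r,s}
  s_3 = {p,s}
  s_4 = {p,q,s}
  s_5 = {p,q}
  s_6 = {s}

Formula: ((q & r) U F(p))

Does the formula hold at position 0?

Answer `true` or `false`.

s_0={p,r}: ((q & r) U F(p))=True (q & r)=False q=False r=True F(p)=True p=True
s_1={q}: ((q & r) U F(p))=True (q & r)=False q=True r=False F(p)=True p=False
s_2={p,r,s}: ((q & r) U F(p))=True (q & r)=False q=False r=True F(p)=True p=True
s_3={p,s}: ((q & r) U F(p))=True (q & r)=False q=False r=False F(p)=True p=True
s_4={p,q,s}: ((q & r) U F(p))=True (q & r)=False q=True r=False F(p)=True p=True
s_5={p,q}: ((q & r) U F(p))=True (q & r)=False q=True r=False F(p)=True p=True
s_6={s}: ((q & r) U F(p))=False (q & r)=False q=False r=False F(p)=False p=False

Answer: true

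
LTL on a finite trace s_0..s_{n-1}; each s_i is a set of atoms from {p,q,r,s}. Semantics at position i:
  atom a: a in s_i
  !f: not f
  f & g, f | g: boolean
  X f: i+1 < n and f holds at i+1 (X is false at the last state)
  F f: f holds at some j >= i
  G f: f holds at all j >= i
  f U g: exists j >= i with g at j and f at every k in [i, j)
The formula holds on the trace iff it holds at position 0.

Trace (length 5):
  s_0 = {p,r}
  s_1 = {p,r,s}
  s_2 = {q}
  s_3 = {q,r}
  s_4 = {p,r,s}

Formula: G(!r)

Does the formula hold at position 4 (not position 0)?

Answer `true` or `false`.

Answer: false

Derivation:
s_0={p,r}: G(!r)=False !r=False r=True
s_1={p,r,s}: G(!r)=False !r=False r=True
s_2={q}: G(!r)=False !r=True r=False
s_3={q,r}: G(!r)=False !r=False r=True
s_4={p,r,s}: G(!r)=False !r=False r=True
Evaluating at position 4: result = False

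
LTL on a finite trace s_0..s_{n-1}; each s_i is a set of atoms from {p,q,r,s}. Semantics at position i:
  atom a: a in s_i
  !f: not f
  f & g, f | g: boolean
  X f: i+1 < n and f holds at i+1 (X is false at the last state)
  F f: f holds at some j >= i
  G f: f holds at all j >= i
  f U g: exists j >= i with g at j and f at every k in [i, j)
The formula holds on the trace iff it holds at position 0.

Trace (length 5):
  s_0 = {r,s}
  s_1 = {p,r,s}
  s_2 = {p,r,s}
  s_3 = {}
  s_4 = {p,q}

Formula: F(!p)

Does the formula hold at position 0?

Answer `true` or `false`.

s_0={r,s}: F(!p)=True !p=True p=False
s_1={p,r,s}: F(!p)=True !p=False p=True
s_2={p,r,s}: F(!p)=True !p=False p=True
s_3={}: F(!p)=True !p=True p=False
s_4={p,q}: F(!p)=False !p=False p=True

Answer: true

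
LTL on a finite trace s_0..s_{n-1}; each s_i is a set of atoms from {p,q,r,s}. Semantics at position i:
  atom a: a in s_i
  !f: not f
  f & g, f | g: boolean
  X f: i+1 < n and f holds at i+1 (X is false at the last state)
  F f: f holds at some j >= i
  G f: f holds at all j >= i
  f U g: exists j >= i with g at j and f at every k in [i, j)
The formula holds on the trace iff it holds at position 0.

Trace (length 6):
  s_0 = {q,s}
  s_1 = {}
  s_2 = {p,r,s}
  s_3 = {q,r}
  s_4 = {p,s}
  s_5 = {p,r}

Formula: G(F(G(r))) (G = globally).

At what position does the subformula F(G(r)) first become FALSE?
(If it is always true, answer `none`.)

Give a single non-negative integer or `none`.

Answer: none

Derivation:
s_0={q,s}: F(G(r))=True G(r)=False r=False
s_1={}: F(G(r))=True G(r)=False r=False
s_2={p,r,s}: F(G(r))=True G(r)=False r=True
s_3={q,r}: F(G(r))=True G(r)=False r=True
s_4={p,s}: F(G(r))=True G(r)=False r=False
s_5={p,r}: F(G(r))=True G(r)=True r=True
G(F(G(r))) holds globally = True
No violation — formula holds at every position.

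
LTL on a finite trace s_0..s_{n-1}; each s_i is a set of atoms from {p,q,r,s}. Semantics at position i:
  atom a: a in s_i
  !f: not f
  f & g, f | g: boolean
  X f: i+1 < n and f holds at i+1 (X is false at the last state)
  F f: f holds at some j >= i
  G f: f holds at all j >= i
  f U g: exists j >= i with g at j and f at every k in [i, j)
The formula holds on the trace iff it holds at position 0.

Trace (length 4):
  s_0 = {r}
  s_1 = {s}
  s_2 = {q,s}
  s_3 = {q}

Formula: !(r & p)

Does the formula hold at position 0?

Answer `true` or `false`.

Answer: true

Derivation:
s_0={r}: !(r & p)=True (r & p)=False r=True p=False
s_1={s}: !(r & p)=True (r & p)=False r=False p=False
s_2={q,s}: !(r & p)=True (r & p)=False r=False p=False
s_3={q}: !(r & p)=True (r & p)=False r=False p=False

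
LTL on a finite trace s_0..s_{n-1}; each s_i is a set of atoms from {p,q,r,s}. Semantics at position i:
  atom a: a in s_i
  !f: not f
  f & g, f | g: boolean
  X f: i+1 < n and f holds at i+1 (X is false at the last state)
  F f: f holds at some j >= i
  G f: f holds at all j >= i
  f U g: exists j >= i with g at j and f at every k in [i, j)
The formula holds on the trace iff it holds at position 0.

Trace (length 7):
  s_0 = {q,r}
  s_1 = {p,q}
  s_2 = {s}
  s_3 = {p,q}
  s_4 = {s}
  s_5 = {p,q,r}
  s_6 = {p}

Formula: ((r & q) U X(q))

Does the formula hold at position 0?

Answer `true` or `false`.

Answer: true

Derivation:
s_0={q,r}: ((r & q) U X(q))=True (r & q)=True r=True q=True X(q)=True
s_1={p,q}: ((r & q) U X(q))=False (r & q)=False r=False q=True X(q)=False
s_2={s}: ((r & q) U X(q))=True (r & q)=False r=False q=False X(q)=True
s_3={p,q}: ((r & q) U X(q))=False (r & q)=False r=False q=True X(q)=False
s_4={s}: ((r & q) U X(q))=True (r & q)=False r=False q=False X(q)=True
s_5={p,q,r}: ((r & q) U X(q))=False (r & q)=True r=True q=True X(q)=False
s_6={p}: ((r & q) U X(q))=False (r & q)=False r=False q=False X(q)=False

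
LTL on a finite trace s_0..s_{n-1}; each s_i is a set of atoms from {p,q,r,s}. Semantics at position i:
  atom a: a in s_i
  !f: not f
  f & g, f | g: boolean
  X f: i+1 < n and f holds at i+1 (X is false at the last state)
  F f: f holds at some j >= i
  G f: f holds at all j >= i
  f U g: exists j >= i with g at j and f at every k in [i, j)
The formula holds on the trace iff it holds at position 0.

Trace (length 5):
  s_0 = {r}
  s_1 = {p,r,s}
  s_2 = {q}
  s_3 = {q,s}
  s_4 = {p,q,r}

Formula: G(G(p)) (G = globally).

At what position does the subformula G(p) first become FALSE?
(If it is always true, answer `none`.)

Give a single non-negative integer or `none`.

Answer: 0

Derivation:
s_0={r}: G(p)=False p=False
s_1={p,r,s}: G(p)=False p=True
s_2={q}: G(p)=False p=False
s_3={q,s}: G(p)=False p=False
s_4={p,q,r}: G(p)=True p=True
G(G(p)) holds globally = False
First violation at position 0.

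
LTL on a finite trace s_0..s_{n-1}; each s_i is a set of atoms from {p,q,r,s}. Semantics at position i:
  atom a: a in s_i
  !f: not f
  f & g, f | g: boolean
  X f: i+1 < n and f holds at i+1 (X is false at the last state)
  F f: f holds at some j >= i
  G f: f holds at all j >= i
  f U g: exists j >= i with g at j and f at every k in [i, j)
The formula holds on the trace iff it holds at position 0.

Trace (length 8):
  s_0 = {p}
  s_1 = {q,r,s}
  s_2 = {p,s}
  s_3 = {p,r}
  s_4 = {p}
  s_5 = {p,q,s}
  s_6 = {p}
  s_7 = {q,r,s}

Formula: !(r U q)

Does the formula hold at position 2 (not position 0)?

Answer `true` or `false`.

s_0={p}: !(r U q)=True (r U q)=False r=False q=False
s_1={q,r,s}: !(r U q)=False (r U q)=True r=True q=True
s_2={p,s}: !(r U q)=True (r U q)=False r=False q=False
s_3={p,r}: !(r U q)=True (r U q)=False r=True q=False
s_4={p}: !(r U q)=True (r U q)=False r=False q=False
s_5={p,q,s}: !(r U q)=False (r U q)=True r=False q=True
s_6={p}: !(r U q)=True (r U q)=False r=False q=False
s_7={q,r,s}: !(r U q)=False (r U q)=True r=True q=True
Evaluating at position 2: result = True

Answer: true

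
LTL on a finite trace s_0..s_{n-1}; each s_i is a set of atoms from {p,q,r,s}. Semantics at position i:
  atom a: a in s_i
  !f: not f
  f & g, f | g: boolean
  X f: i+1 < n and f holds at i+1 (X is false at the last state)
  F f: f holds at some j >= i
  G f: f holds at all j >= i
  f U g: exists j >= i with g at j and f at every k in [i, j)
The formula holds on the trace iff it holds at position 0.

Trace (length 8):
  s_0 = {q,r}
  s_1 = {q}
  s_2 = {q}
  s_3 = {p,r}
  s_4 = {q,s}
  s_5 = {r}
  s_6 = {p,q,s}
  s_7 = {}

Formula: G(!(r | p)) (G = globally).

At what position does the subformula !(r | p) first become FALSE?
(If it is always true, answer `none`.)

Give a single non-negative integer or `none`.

Answer: 0

Derivation:
s_0={q,r}: !(r | p)=False (r | p)=True r=True p=False
s_1={q}: !(r | p)=True (r | p)=False r=False p=False
s_2={q}: !(r | p)=True (r | p)=False r=False p=False
s_3={p,r}: !(r | p)=False (r | p)=True r=True p=True
s_4={q,s}: !(r | p)=True (r | p)=False r=False p=False
s_5={r}: !(r | p)=False (r | p)=True r=True p=False
s_6={p,q,s}: !(r | p)=False (r | p)=True r=False p=True
s_7={}: !(r | p)=True (r | p)=False r=False p=False
G(!(r | p)) holds globally = False
First violation at position 0.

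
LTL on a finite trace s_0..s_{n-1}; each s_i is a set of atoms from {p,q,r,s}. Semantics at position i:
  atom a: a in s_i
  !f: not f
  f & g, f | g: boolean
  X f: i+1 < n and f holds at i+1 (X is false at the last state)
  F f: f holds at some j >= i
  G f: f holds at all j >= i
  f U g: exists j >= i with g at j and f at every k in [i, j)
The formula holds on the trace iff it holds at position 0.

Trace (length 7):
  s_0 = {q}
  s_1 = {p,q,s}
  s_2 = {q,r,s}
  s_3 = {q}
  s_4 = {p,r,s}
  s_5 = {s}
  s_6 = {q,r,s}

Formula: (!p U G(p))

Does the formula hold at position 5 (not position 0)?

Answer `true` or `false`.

Answer: false

Derivation:
s_0={q}: (!p U G(p))=False !p=True p=False G(p)=False
s_1={p,q,s}: (!p U G(p))=False !p=False p=True G(p)=False
s_2={q,r,s}: (!p U G(p))=False !p=True p=False G(p)=False
s_3={q}: (!p U G(p))=False !p=True p=False G(p)=False
s_4={p,r,s}: (!p U G(p))=False !p=False p=True G(p)=False
s_5={s}: (!p U G(p))=False !p=True p=False G(p)=False
s_6={q,r,s}: (!p U G(p))=False !p=True p=False G(p)=False
Evaluating at position 5: result = False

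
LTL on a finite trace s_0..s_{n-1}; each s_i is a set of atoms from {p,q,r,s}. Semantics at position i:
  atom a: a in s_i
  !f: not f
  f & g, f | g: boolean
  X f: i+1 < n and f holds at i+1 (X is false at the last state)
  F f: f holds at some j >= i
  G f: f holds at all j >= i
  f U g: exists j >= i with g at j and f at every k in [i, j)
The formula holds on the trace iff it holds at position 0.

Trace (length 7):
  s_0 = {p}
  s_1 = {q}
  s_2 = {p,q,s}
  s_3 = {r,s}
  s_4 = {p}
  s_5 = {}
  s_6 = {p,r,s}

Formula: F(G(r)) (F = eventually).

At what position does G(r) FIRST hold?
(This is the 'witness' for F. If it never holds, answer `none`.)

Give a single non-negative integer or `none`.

s_0={p}: G(r)=False r=False
s_1={q}: G(r)=False r=False
s_2={p,q,s}: G(r)=False r=False
s_3={r,s}: G(r)=False r=True
s_4={p}: G(r)=False r=False
s_5={}: G(r)=False r=False
s_6={p,r,s}: G(r)=True r=True
F(G(r)) holds; first witness at position 6.

Answer: 6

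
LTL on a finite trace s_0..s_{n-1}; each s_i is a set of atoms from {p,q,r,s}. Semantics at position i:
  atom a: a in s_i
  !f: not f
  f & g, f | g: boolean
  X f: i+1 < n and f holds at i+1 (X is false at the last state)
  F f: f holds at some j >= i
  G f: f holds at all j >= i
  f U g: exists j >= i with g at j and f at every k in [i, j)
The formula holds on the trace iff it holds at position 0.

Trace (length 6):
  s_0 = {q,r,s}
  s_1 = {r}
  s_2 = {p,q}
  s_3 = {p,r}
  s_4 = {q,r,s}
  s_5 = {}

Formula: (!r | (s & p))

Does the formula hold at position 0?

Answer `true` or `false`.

s_0={q,r,s}: (!r | (s & p))=False !r=False r=True (s & p)=False s=True p=False
s_1={r}: (!r | (s & p))=False !r=False r=True (s & p)=False s=False p=False
s_2={p,q}: (!r | (s & p))=True !r=True r=False (s & p)=False s=False p=True
s_3={p,r}: (!r | (s & p))=False !r=False r=True (s & p)=False s=False p=True
s_4={q,r,s}: (!r | (s & p))=False !r=False r=True (s & p)=False s=True p=False
s_5={}: (!r | (s & p))=True !r=True r=False (s & p)=False s=False p=False

Answer: false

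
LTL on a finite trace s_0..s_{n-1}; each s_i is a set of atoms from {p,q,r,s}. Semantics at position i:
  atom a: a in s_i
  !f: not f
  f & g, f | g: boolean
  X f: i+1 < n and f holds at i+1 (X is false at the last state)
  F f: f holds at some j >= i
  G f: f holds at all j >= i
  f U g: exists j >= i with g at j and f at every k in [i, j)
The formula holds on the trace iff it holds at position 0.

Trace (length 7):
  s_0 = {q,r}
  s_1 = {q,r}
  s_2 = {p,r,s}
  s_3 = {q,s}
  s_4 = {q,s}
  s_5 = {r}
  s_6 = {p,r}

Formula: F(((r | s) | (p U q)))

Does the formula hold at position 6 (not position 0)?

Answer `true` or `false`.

Answer: true

Derivation:
s_0={q,r}: F(((r | s) | (p U q)))=True ((r | s) | (p U q))=True (r | s)=True r=True s=False (p U q)=True p=False q=True
s_1={q,r}: F(((r | s) | (p U q)))=True ((r | s) | (p U q))=True (r | s)=True r=True s=False (p U q)=True p=False q=True
s_2={p,r,s}: F(((r | s) | (p U q)))=True ((r | s) | (p U q))=True (r | s)=True r=True s=True (p U q)=True p=True q=False
s_3={q,s}: F(((r | s) | (p U q)))=True ((r | s) | (p U q))=True (r | s)=True r=False s=True (p U q)=True p=False q=True
s_4={q,s}: F(((r | s) | (p U q)))=True ((r | s) | (p U q))=True (r | s)=True r=False s=True (p U q)=True p=False q=True
s_5={r}: F(((r | s) | (p U q)))=True ((r | s) | (p U q))=True (r | s)=True r=True s=False (p U q)=False p=False q=False
s_6={p,r}: F(((r | s) | (p U q)))=True ((r | s) | (p U q))=True (r | s)=True r=True s=False (p U q)=False p=True q=False
Evaluating at position 6: result = True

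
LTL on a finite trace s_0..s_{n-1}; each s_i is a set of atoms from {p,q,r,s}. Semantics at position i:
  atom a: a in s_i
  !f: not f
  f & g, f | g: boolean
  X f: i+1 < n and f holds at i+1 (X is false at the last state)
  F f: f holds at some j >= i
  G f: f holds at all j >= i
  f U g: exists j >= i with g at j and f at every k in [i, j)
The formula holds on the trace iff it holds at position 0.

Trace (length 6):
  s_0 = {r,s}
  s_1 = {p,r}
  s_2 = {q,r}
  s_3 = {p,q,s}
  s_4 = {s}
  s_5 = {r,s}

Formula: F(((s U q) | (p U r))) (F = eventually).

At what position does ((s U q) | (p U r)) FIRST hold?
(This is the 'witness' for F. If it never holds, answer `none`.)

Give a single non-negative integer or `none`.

Answer: 0

Derivation:
s_0={r,s}: ((s U q) | (p U r))=True (s U q)=False s=True q=False (p U r)=True p=False r=True
s_1={p,r}: ((s U q) | (p U r))=True (s U q)=False s=False q=False (p U r)=True p=True r=True
s_2={q,r}: ((s U q) | (p U r))=True (s U q)=True s=False q=True (p U r)=True p=False r=True
s_3={p,q,s}: ((s U q) | (p U r))=True (s U q)=True s=True q=True (p U r)=False p=True r=False
s_4={s}: ((s U q) | (p U r))=False (s U q)=False s=True q=False (p U r)=False p=False r=False
s_5={r,s}: ((s U q) | (p U r))=True (s U q)=False s=True q=False (p U r)=True p=False r=True
F(((s U q) | (p U r))) holds; first witness at position 0.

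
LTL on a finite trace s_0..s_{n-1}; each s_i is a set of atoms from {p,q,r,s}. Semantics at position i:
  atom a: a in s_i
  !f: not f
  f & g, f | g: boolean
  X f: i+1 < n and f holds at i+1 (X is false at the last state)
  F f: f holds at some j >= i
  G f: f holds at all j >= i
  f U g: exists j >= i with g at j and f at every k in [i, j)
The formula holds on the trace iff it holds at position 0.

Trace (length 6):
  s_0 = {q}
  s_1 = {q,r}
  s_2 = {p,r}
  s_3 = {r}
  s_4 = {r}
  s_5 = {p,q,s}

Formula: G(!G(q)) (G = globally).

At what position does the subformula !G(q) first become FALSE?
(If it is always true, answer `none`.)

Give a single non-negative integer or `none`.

Answer: 5

Derivation:
s_0={q}: !G(q)=True G(q)=False q=True
s_1={q,r}: !G(q)=True G(q)=False q=True
s_2={p,r}: !G(q)=True G(q)=False q=False
s_3={r}: !G(q)=True G(q)=False q=False
s_4={r}: !G(q)=True G(q)=False q=False
s_5={p,q,s}: !G(q)=False G(q)=True q=True
G(!G(q)) holds globally = False
First violation at position 5.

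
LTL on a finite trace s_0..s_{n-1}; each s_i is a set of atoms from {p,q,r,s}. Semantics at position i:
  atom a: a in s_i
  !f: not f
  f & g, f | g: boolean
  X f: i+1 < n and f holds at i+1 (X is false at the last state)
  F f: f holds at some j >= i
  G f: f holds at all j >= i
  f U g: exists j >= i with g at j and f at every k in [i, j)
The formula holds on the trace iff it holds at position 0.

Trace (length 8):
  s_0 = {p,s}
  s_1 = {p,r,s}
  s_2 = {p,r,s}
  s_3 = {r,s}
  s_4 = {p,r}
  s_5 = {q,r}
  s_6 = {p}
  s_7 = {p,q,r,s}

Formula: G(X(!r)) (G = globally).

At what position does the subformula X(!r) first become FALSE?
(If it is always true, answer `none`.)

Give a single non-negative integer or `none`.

Answer: 0

Derivation:
s_0={p,s}: X(!r)=False !r=True r=False
s_1={p,r,s}: X(!r)=False !r=False r=True
s_2={p,r,s}: X(!r)=False !r=False r=True
s_3={r,s}: X(!r)=False !r=False r=True
s_4={p,r}: X(!r)=False !r=False r=True
s_5={q,r}: X(!r)=True !r=False r=True
s_6={p}: X(!r)=False !r=True r=False
s_7={p,q,r,s}: X(!r)=False !r=False r=True
G(X(!r)) holds globally = False
First violation at position 0.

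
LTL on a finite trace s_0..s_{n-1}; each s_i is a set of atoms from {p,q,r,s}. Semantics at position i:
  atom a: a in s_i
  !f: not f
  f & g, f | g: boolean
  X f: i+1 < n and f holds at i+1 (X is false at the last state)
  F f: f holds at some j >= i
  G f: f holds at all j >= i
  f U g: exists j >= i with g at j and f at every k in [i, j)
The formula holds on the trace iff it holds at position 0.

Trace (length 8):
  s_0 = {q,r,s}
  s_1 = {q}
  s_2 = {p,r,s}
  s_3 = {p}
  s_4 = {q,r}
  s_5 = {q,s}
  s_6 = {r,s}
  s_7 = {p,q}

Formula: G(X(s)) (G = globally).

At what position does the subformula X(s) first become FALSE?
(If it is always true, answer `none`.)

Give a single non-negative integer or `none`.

s_0={q,r,s}: X(s)=False s=True
s_1={q}: X(s)=True s=False
s_2={p,r,s}: X(s)=False s=True
s_3={p}: X(s)=False s=False
s_4={q,r}: X(s)=True s=False
s_5={q,s}: X(s)=True s=True
s_6={r,s}: X(s)=False s=True
s_7={p,q}: X(s)=False s=False
G(X(s)) holds globally = False
First violation at position 0.

Answer: 0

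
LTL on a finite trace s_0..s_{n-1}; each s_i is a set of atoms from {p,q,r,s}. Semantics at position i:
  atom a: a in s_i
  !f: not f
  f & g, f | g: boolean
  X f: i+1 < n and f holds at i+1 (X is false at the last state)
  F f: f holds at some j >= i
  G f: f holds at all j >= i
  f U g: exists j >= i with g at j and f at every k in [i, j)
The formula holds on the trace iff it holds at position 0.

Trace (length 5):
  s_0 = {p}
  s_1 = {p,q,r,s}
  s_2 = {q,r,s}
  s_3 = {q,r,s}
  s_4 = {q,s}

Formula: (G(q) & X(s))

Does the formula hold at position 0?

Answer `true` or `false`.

Answer: false

Derivation:
s_0={p}: (G(q) & X(s))=False G(q)=False q=False X(s)=True s=False
s_1={p,q,r,s}: (G(q) & X(s))=True G(q)=True q=True X(s)=True s=True
s_2={q,r,s}: (G(q) & X(s))=True G(q)=True q=True X(s)=True s=True
s_3={q,r,s}: (G(q) & X(s))=True G(q)=True q=True X(s)=True s=True
s_4={q,s}: (G(q) & X(s))=False G(q)=True q=True X(s)=False s=True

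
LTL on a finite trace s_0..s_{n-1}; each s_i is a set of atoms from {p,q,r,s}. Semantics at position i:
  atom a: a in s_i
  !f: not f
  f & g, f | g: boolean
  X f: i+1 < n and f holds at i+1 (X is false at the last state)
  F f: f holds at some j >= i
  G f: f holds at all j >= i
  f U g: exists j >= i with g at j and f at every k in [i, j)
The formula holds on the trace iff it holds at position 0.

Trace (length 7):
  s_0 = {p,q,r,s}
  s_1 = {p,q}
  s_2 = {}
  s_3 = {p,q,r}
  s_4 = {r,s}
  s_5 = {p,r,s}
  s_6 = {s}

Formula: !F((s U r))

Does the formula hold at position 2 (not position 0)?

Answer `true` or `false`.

Answer: false

Derivation:
s_0={p,q,r,s}: !F((s U r))=False F((s U r))=True (s U r)=True s=True r=True
s_1={p,q}: !F((s U r))=False F((s U r))=True (s U r)=False s=False r=False
s_2={}: !F((s U r))=False F((s U r))=True (s U r)=False s=False r=False
s_3={p,q,r}: !F((s U r))=False F((s U r))=True (s U r)=True s=False r=True
s_4={r,s}: !F((s U r))=False F((s U r))=True (s U r)=True s=True r=True
s_5={p,r,s}: !F((s U r))=False F((s U r))=True (s U r)=True s=True r=True
s_6={s}: !F((s U r))=True F((s U r))=False (s U r)=False s=True r=False
Evaluating at position 2: result = False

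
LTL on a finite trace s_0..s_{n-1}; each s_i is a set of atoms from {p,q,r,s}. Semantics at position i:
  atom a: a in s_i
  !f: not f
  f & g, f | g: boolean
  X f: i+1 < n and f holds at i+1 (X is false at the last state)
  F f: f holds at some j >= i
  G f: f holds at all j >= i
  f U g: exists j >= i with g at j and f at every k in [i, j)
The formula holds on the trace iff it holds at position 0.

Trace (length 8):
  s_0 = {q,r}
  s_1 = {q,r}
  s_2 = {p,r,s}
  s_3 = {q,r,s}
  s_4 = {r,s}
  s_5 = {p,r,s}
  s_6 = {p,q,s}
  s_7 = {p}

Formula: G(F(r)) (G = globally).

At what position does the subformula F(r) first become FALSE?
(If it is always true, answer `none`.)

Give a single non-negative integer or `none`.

Answer: 6

Derivation:
s_0={q,r}: F(r)=True r=True
s_1={q,r}: F(r)=True r=True
s_2={p,r,s}: F(r)=True r=True
s_3={q,r,s}: F(r)=True r=True
s_4={r,s}: F(r)=True r=True
s_5={p,r,s}: F(r)=True r=True
s_6={p,q,s}: F(r)=False r=False
s_7={p}: F(r)=False r=False
G(F(r)) holds globally = False
First violation at position 6.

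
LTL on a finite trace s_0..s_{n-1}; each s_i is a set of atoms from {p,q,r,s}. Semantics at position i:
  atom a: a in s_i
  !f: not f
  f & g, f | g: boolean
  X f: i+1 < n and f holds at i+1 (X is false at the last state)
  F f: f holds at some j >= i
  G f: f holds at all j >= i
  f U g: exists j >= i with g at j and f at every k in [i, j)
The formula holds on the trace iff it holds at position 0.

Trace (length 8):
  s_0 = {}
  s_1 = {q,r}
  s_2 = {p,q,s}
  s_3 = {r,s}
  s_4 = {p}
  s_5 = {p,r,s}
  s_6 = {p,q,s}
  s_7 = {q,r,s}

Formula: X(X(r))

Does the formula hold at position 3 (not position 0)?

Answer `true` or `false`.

Answer: true

Derivation:
s_0={}: X(X(r))=False X(r)=True r=False
s_1={q,r}: X(X(r))=True X(r)=False r=True
s_2={p,q,s}: X(X(r))=False X(r)=True r=False
s_3={r,s}: X(X(r))=True X(r)=False r=True
s_4={p}: X(X(r))=False X(r)=True r=False
s_5={p,r,s}: X(X(r))=True X(r)=False r=True
s_6={p,q,s}: X(X(r))=False X(r)=True r=False
s_7={q,r,s}: X(X(r))=False X(r)=False r=True
Evaluating at position 3: result = True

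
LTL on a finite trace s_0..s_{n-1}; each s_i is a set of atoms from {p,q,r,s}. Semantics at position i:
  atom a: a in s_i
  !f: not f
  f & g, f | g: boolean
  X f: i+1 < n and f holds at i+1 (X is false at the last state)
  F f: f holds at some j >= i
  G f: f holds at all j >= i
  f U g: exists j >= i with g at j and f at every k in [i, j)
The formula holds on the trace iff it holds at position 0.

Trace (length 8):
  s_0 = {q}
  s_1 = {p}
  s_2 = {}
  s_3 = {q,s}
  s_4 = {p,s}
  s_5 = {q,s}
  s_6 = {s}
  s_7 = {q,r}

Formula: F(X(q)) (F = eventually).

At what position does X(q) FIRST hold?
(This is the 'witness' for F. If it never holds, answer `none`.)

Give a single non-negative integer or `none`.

Answer: 2

Derivation:
s_0={q}: X(q)=False q=True
s_1={p}: X(q)=False q=False
s_2={}: X(q)=True q=False
s_3={q,s}: X(q)=False q=True
s_4={p,s}: X(q)=True q=False
s_5={q,s}: X(q)=False q=True
s_6={s}: X(q)=True q=False
s_7={q,r}: X(q)=False q=True
F(X(q)) holds; first witness at position 2.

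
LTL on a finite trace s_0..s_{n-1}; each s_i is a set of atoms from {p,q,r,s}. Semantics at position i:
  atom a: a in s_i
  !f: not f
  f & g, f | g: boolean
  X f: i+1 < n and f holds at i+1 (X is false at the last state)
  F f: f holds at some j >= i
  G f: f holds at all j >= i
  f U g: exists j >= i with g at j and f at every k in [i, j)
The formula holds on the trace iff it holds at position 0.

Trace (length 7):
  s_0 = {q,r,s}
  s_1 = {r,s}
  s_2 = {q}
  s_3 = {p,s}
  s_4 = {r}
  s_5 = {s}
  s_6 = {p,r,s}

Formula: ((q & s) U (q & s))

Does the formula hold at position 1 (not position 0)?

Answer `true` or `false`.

s_0={q,r,s}: ((q & s) U (q & s))=True (q & s)=True q=True s=True
s_1={r,s}: ((q & s) U (q & s))=False (q & s)=False q=False s=True
s_2={q}: ((q & s) U (q & s))=False (q & s)=False q=True s=False
s_3={p,s}: ((q & s) U (q & s))=False (q & s)=False q=False s=True
s_4={r}: ((q & s) U (q & s))=False (q & s)=False q=False s=False
s_5={s}: ((q & s) U (q & s))=False (q & s)=False q=False s=True
s_6={p,r,s}: ((q & s) U (q & s))=False (q & s)=False q=False s=True
Evaluating at position 1: result = False

Answer: false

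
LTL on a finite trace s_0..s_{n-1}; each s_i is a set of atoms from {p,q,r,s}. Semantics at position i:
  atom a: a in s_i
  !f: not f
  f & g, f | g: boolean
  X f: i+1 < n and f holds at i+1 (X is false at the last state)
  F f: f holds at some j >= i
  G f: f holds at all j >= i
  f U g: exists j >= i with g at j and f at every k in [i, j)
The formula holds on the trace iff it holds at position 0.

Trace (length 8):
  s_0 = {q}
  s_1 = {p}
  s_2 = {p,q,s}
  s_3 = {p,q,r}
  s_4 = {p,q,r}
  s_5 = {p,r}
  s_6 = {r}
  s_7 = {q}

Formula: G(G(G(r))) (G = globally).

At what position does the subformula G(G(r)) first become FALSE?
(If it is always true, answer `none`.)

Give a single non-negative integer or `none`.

s_0={q}: G(G(r))=False G(r)=False r=False
s_1={p}: G(G(r))=False G(r)=False r=False
s_2={p,q,s}: G(G(r))=False G(r)=False r=False
s_3={p,q,r}: G(G(r))=False G(r)=False r=True
s_4={p,q,r}: G(G(r))=False G(r)=False r=True
s_5={p,r}: G(G(r))=False G(r)=False r=True
s_6={r}: G(G(r))=False G(r)=False r=True
s_7={q}: G(G(r))=False G(r)=False r=False
G(G(G(r))) holds globally = False
First violation at position 0.

Answer: 0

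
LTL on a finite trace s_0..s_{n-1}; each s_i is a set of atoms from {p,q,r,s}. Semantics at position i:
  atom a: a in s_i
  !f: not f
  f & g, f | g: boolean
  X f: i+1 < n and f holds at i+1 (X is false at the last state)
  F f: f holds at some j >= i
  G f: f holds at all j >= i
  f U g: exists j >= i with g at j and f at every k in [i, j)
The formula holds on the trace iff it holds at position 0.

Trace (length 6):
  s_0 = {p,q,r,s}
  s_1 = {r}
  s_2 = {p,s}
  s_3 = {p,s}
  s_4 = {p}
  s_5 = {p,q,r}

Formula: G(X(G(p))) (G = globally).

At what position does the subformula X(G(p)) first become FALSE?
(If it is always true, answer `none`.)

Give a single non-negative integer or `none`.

s_0={p,q,r,s}: X(G(p))=False G(p)=False p=True
s_1={r}: X(G(p))=True G(p)=False p=False
s_2={p,s}: X(G(p))=True G(p)=True p=True
s_3={p,s}: X(G(p))=True G(p)=True p=True
s_4={p}: X(G(p))=True G(p)=True p=True
s_5={p,q,r}: X(G(p))=False G(p)=True p=True
G(X(G(p))) holds globally = False
First violation at position 0.

Answer: 0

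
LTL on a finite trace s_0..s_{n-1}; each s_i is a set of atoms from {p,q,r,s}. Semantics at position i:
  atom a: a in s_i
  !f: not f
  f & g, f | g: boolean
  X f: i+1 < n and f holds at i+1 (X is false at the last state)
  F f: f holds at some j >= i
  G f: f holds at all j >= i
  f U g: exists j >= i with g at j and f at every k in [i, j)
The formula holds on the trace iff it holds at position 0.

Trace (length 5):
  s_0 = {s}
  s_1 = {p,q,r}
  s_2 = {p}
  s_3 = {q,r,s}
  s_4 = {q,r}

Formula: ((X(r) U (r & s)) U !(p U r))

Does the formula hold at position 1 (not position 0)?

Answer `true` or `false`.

s_0={s}: ((X(r) U (r & s)) U !(p U r))=True (X(r) U (r & s))=False X(r)=True r=False (r & s)=False s=True !(p U r)=True (p U r)=False p=False
s_1={p,q,r}: ((X(r) U (r & s)) U !(p U r))=False (X(r) U (r & s))=False X(r)=False r=True (r & s)=False s=False !(p U r)=False (p U r)=True p=True
s_2={p}: ((X(r) U (r & s)) U !(p U r))=False (X(r) U (r & s))=True X(r)=True r=False (r & s)=False s=False !(p U r)=False (p U r)=True p=True
s_3={q,r,s}: ((X(r) U (r & s)) U !(p U r))=False (X(r) U (r & s))=True X(r)=True r=True (r & s)=True s=True !(p U r)=False (p U r)=True p=False
s_4={q,r}: ((X(r) U (r & s)) U !(p U r))=False (X(r) U (r & s))=False X(r)=False r=True (r & s)=False s=False !(p U r)=False (p U r)=True p=False
Evaluating at position 1: result = False

Answer: false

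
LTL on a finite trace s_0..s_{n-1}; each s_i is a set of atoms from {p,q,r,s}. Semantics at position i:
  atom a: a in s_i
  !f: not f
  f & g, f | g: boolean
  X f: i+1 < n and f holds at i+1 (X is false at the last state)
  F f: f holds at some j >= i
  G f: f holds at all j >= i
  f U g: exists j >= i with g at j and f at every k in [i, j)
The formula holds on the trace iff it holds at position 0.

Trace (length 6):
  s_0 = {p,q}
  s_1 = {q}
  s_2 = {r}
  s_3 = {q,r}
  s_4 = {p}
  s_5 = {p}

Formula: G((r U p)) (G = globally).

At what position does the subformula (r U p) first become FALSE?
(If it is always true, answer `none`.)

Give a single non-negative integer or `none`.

Answer: 1

Derivation:
s_0={p,q}: (r U p)=True r=False p=True
s_1={q}: (r U p)=False r=False p=False
s_2={r}: (r U p)=True r=True p=False
s_3={q,r}: (r U p)=True r=True p=False
s_4={p}: (r U p)=True r=False p=True
s_5={p}: (r U p)=True r=False p=True
G((r U p)) holds globally = False
First violation at position 1.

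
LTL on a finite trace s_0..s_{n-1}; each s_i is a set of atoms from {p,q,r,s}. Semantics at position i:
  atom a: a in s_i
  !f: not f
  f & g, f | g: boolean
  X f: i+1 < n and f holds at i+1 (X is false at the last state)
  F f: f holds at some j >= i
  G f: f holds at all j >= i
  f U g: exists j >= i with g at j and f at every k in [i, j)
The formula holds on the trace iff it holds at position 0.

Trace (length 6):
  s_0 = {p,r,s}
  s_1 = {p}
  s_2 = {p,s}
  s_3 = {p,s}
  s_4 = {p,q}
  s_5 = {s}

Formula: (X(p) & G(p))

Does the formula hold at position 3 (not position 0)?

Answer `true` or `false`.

Answer: false

Derivation:
s_0={p,r,s}: (X(p) & G(p))=False X(p)=True p=True G(p)=False
s_1={p}: (X(p) & G(p))=False X(p)=True p=True G(p)=False
s_2={p,s}: (X(p) & G(p))=False X(p)=True p=True G(p)=False
s_3={p,s}: (X(p) & G(p))=False X(p)=True p=True G(p)=False
s_4={p,q}: (X(p) & G(p))=False X(p)=False p=True G(p)=False
s_5={s}: (X(p) & G(p))=False X(p)=False p=False G(p)=False
Evaluating at position 3: result = False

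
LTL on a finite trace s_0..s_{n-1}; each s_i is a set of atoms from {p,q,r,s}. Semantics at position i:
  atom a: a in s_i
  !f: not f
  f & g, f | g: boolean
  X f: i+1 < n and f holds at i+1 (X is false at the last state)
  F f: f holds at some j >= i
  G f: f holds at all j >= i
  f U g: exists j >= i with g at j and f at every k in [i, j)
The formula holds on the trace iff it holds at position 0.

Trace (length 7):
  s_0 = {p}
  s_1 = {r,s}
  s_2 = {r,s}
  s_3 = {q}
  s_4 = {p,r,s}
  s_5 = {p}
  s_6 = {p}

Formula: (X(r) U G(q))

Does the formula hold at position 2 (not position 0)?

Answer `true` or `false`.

Answer: false

Derivation:
s_0={p}: (X(r) U G(q))=False X(r)=True r=False G(q)=False q=False
s_1={r,s}: (X(r) U G(q))=False X(r)=True r=True G(q)=False q=False
s_2={r,s}: (X(r) U G(q))=False X(r)=False r=True G(q)=False q=False
s_3={q}: (X(r) U G(q))=False X(r)=True r=False G(q)=False q=True
s_4={p,r,s}: (X(r) U G(q))=False X(r)=False r=True G(q)=False q=False
s_5={p}: (X(r) U G(q))=False X(r)=False r=False G(q)=False q=False
s_6={p}: (X(r) U G(q))=False X(r)=False r=False G(q)=False q=False
Evaluating at position 2: result = False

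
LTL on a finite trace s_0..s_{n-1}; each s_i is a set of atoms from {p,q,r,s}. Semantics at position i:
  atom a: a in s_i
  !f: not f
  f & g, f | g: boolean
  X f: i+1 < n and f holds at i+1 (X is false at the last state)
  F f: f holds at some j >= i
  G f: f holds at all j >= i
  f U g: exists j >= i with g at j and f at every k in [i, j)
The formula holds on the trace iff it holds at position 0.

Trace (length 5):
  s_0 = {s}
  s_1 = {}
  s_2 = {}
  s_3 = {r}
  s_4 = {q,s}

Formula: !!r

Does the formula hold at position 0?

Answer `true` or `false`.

s_0={s}: !!r=False !r=True r=False
s_1={}: !!r=False !r=True r=False
s_2={}: !!r=False !r=True r=False
s_3={r}: !!r=True !r=False r=True
s_4={q,s}: !!r=False !r=True r=False

Answer: false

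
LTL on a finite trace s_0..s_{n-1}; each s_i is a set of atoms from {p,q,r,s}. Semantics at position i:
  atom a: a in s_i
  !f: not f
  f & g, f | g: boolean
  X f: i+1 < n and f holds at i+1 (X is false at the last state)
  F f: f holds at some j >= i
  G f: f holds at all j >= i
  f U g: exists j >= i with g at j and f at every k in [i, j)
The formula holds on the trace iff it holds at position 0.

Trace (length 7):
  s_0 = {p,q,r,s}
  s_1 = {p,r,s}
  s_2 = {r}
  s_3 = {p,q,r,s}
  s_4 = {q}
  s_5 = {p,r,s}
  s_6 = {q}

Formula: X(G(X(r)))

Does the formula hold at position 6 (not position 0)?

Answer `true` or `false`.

s_0={p,q,r,s}: X(G(X(r)))=False G(X(r))=False X(r)=True r=True
s_1={p,r,s}: X(G(X(r)))=False G(X(r))=False X(r)=True r=True
s_2={r}: X(G(X(r)))=False G(X(r))=False X(r)=True r=True
s_3={p,q,r,s}: X(G(X(r)))=False G(X(r))=False X(r)=False r=True
s_4={q}: X(G(X(r)))=False G(X(r))=False X(r)=True r=False
s_5={p,r,s}: X(G(X(r)))=False G(X(r))=False X(r)=False r=True
s_6={q}: X(G(X(r)))=False G(X(r))=False X(r)=False r=False
Evaluating at position 6: result = False

Answer: false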